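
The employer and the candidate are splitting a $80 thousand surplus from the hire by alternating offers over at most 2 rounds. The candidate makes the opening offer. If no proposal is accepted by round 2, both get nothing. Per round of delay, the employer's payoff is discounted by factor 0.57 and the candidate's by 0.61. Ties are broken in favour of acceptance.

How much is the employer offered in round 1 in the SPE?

Round 2 (the employer proposes): rejection yields 0 for the candidate; the employer offers 0 and keeps 80.
Round 1 (the candidate proposes): the employer can get 80 next round, worth 0.57 × 80 = 45.6 now, so the candidate offers 45.6, keeping 34.4.

45.6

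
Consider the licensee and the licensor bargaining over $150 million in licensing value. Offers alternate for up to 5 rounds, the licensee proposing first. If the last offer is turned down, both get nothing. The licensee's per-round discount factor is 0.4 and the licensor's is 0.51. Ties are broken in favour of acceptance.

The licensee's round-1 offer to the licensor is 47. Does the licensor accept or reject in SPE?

Reject

Round 5 (the licensee proposes): rejection yields 0 for the licensor; the licensee offers 0 and keeps 150.
Round 4 (the licensor proposes): the licensee can get 150 next round, worth 0.4 × 150 = 60 now, so the licensor offers 60, keeping 90.
Round 3 (the licensee proposes): the licensor can get 90 next round, worth 0.51 × 90 = 45.9 now, so the licensee offers 45.9, keeping 104.1.
Round 2 (the licensor proposes): the licensee can get 104.1 next round, worth 0.4 × 104.1 = 41.64 now, so the licensor offers 41.64, keeping 108.36.
So by rejecting in round 1, the licensor gets 108.36 next round, worth 0.51 × 108.36 = 55.2636 now.
Offer 47 < 55.2636, so the licensor rejects.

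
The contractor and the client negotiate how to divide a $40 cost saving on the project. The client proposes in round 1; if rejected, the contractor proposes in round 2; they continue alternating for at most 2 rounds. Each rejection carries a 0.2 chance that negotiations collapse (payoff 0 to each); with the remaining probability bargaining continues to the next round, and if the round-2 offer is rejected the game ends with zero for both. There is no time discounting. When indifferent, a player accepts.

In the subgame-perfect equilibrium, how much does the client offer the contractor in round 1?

Round 2 (the contractor proposes): the client will accept anything ≥ 0, so the contractor offers 0 and keeps 40.
Round 1 (the client proposes): rejecting gives the contractor an expected 0.8 × 40 = 32; the client offers that and keeps 8.

32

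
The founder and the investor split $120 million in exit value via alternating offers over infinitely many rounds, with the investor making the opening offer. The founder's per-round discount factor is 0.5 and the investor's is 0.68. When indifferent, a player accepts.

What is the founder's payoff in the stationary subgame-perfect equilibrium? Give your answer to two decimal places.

When the investor proposes, the founder accepts any offer worth at least 0.5 times what the founder would get by proposing next round; and vice versa.
This gives x = 120 − 0.5y and y = 120 − 0.68x, where x and y are each side's share when it proposes.
Hence (1 − 0.5·0.68)x = 120(1 − 0.5), i.e. 0.66·x = 60.
x ≈ 90.9091; the founder's share is 120 − x ≈ 29.0909.

29.09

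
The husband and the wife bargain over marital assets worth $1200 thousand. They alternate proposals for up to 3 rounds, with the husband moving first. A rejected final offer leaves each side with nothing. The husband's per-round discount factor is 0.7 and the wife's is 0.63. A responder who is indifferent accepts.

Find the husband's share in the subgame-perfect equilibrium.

Round 3 (the husband proposes): the wife will accept anything ≥ 0, so the husband offers 0 and keeps 1200.
Round 2 (the wife proposes): the husband can get 1200 next round, worth 0.7 × 1200 = 840 now, so the wife offers 840, keeping 360.
Round 1 (the husband proposes): the wife can get 360 next round, worth 0.63 × 360 = 226.8 now, so the husband offers 226.8, keeping 973.2.

973.2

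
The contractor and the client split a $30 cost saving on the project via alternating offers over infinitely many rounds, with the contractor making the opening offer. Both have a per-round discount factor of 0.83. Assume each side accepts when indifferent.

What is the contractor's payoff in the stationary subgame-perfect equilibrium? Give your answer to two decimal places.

In a stationary SPE each proposer offers the other exactly their discounted continuation value.
If the contractor keeps x when proposing and the client keeps y when proposing, then x = 30 − 0.83y and y = 30 − 0.83x.
Solving: x = 30(1 − 0.83) / (1 − 0.83·0.83) = 5.1 / 0.3111 ≈ 16.3934.
The client gets 30 − 16.3934 ≈ 13.6066.

16.39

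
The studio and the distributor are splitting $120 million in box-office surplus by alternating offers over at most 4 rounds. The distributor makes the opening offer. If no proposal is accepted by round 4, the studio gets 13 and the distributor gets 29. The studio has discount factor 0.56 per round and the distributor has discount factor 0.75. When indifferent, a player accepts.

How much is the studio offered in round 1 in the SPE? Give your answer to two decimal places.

Round 4 (the studio proposes): the distributor gets 29 if talks fail, so the studio offers 29 and keeps 91.
Round 3 (the distributor proposes): the studio can get 91 next round, worth 0.56 × 91 = 50.96 now; the distributor offers that and keeps 69.04.
Round 2 (the studio proposes): the distributor can get 69.04 next round, worth 0.75 × 69.04 = 51.78 now, so the studio offers 51.78, keeping 68.22.
Round 1 (the distributor proposes): the studio can get 68.22 next round, worth 0.56 × 68.22 = 38.2032 now, so the distributor offers 38.2032, keeping 81.7968.

38.20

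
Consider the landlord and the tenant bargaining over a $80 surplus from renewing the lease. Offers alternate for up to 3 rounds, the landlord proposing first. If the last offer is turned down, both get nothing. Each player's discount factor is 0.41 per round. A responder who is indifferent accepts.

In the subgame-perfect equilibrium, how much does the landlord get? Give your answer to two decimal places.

Round 3 (the landlord proposes): rejection yields 0 for the tenant; the landlord offers 0 and keeps 80.
Round 2 (the tenant proposes): the landlord can get 80 next round, worth 0.41 × 80 = 32.8 now, so the tenant offers 32.8, keeping 47.2.
Round 1 (the landlord proposes): the tenant can get 47.2 next round, worth 0.41 × 47.2 = 19.352 now; the landlord offers that and keeps 60.648.

60.65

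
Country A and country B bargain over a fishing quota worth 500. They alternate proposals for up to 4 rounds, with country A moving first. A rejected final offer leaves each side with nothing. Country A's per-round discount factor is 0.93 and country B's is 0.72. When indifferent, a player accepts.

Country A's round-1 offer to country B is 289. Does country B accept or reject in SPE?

Work out country B's continuation value if the offer is rejected.
Round 4 (country B proposes): country A will accept anything ≥ 0, so country B offers 0 and keeps 500.
Round 3 (country A proposes): country B can get 500 next round, worth 0.72 × 500 = 360 now; country A offers that and keeps 140.
Round 2 (country B proposes): country A can get 140 next round, worth 0.93 × 140 = 130.2 now. Country B offers 130.2 and keeps 500 − 130.2 = 369.8.
So by rejecting in round 1, country B gets 369.8 next round, worth 0.72 × 369.8 = 266.256 now.
Offer 289 ≥ 266.256, so country B accepts.

Accept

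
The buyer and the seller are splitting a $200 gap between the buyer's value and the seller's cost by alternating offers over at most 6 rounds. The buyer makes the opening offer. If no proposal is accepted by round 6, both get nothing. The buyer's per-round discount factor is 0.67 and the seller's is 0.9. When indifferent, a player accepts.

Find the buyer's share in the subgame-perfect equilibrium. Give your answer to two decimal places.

39.33

Round 6 (the seller proposes): the buyer will accept anything ≥ 0, so the seller offers 0 and keeps 200.
Round 5 (the buyer proposes): the seller can get 200 next round, worth 0.9 × 200 = 180 now, so the buyer offers 180, keeping 20.
Round 4 (the seller proposes): the buyer can get 20 next round, worth 0.67 × 20 = 13.4 now, so the seller offers 13.4, keeping 186.6.
Round 3 (the buyer proposes): the seller can get 186.6 next round, worth 0.9 × 186.6 = 167.94 now, so the buyer offers 167.94, keeping 32.06.
Round 2 (the seller proposes): the buyer can get 32.06 next round, worth 0.67 × 32.06 = 21.4802 now. The seller offers 21.4802 and keeps 200 − 21.4802 = 178.5198.
Round 1 (the buyer proposes): the seller can get 178.5198 next round, worth 0.9 × 178.5198 = 160.66782 now, so the buyer offers 160.66782, keeping 39.33218.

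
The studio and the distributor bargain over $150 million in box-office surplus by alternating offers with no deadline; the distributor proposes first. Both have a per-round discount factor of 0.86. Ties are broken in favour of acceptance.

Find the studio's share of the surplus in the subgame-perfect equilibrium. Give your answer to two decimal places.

Let x be the distributor's share when the distributor proposes and y be the studio's share when the studio proposes.
The studio accepts iff offered ≥ 0.86·y, so x = 150 − 0.86y. Symmetrically y = 150 − 0.86x.
Substituting: x = 150 − 0.86(150 − 0.86x), giving x(1 − 0.86·0.86) = 150(1 − 0.86).
So x = 150 × 0.14 / 0.2604 ≈ 80.6452, and the studio receives 150 − x ≈ 69.3548.

69.35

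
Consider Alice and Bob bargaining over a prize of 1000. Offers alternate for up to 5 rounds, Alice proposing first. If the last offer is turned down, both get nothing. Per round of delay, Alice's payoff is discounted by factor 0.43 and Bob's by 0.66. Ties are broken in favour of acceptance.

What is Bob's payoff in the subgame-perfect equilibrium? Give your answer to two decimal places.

Work backward from the last round.
Round 5 (Alice proposes): rejection yields 0 for Bob; Alice offers 0 and keeps 1000.
Round 4 (Bob proposes): Alice can get 1000 next round, worth 0.43 × 1000 = 430 now. Bob offers 430 and keeps 1000 − 430 = 570.
Round 3 (Alice proposes): Bob can get 570 next round, worth 0.66 × 570 = 376.2 now, so Alice offers 376.2, keeping 623.8.
Round 2 (Bob proposes): Alice can get 623.8 next round, worth 0.43 × 623.8 = 268.234 now. Bob offers 268.234 and keeps 1000 − 268.234 = 731.766.
Round 1 (Alice proposes): Bob can get 731.766 next round, worth 0.66 × 731.766 = 482.96556 now; Alice offers that and keeps 517.03444.

482.97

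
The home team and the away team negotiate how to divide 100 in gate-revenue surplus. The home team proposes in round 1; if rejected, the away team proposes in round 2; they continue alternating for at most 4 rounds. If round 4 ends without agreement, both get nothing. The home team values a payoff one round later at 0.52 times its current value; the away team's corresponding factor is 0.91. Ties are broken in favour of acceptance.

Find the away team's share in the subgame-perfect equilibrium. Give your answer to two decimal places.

Work backward from the last round.
Round 4 (the away team proposes): rejection yields 0 for the home team; the away team offers 0 and keeps 100.
Round 3 (the home team proposes): the away team can get 100 next round, worth 0.91 × 100 = 91 now, so the home team offers 91, keeping 9.
Round 2 (the away team proposes): the home team can get 9 next round, worth 0.52 × 9 = 4.68 now; the away team offers that and keeps 95.32.
Round 1 (the home team proposes): the away team can get 95.32 next round, worth 0.91 × 95.32 = 86.7412 now; the home team offers that and keeps 13.2588.

86.74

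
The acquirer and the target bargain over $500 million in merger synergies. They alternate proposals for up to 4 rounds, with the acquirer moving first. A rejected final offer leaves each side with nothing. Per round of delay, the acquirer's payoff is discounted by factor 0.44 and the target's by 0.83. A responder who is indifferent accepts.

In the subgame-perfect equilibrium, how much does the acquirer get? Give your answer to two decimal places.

Round 4 (the target proposes): the acquirer will accept anything ≥ 0, so the target offers 0 and keeps 500.
Round 3 (the acquirer proposes): the target can get 500 next round, worth 0.83 × 500 = 415 now. The acquirer offers 415 and keeps 500 − 415 = 85.
Round 2 (the target proposes): the acquirer can get 85 next round, worth 0.44 × 85 = 37.4 now, so the target offers 37.4, keeping 462.6.
Round 1 (the acquirer proposes): the target can get 462.6 next round, worth 0.83 × 462.6 = 383.958 now, so the acquirer offers 383.958, keeping 116.042.

116.04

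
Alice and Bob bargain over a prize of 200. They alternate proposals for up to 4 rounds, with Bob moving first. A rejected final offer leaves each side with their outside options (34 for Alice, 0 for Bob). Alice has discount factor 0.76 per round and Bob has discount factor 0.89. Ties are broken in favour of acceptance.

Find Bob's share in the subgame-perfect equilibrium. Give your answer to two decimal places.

80.47

By backward induction:
Round 4 (Alice proposes): rejection yields 0 for Bob; Alice offers 0 and keeps 200.
Round 3 (Bob proposes): Alice can get 200 next round, worth 0.76 × 200 = 152 now. Bob offers 152 and keeps 200 − 152 = 48.
Round 2 (Alice proposes): Bob can get 48 next round, worth 0.89 × 48 = 42.72 now. Alice offers 42.72 and keeps 200 − 42.72 = 157.28.
Round 1 (Bob proposes): Alice can get 157.28 next round, worth 0.76 × 157.28 = 119.5328 now. Bob offers 119.5328 and keeps 200 − 119.5328 = 80.4672.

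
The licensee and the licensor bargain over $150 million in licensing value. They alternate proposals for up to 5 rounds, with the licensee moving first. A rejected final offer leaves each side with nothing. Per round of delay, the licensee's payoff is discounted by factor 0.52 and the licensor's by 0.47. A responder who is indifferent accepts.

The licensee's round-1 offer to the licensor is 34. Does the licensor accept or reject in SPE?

Reject

Work out the licensor's continuation value if the offer is rejected.
Round 5 (the licensee proposes): the licensor will accept anything ≥ 0, so the licensee offers 0 and keeps 150.
Round 4 (the licensor proposes): the licensee can get 150 next round, worth 0.52 × 150 = 78 now, so the licensor offers 78, keeping 72.
Round 3 (the licensee proposes): the licensor can get 72 next round, worth 0.47 × 72 = 33.84 now. The licensee offers 33.84 and keeps 150 − 33.84 = 116.16.
Round 2 (the licensor proposes): the licensee can get 116.16 next round, worth 0.52 × 116.16 = 60.4032 now. The licensor offers 60.4032 and keeps 150 − 60.4032 = 89.5968.
So by rejecting in round 1, the licensor gets 89.5968 next round, worth 0.47 × 89.5968 = 42.110496 now.
Offer 34 < 42.110496, so the licensor rejects.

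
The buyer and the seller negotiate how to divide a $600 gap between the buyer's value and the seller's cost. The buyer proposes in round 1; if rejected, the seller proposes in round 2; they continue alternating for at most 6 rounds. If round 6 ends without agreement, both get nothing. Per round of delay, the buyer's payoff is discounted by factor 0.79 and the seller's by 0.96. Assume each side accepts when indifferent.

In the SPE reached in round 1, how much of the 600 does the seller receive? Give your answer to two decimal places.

543.99

By backward induction:
Round 6 (the seller proposes): the buyer will accept anything ≥ 0, so the seller offers 0 and keeps 600.
Round 5 (the buyer proposes): the seller can get 600 next round, worth 0.96 × 600 = 576 now; the buyer offers that and keeps 24.
Round 4 (the seller proposes): the buyer can get 24 next round, worth 0.79 × 24 = 18.96 now. The seller offers 18.96 and keeps 600 − 18.96 = 581.04.
Round 3 (the buyer proposes): the seller can get 581.04 next round, worth 0.96 × 581.04 = 557.7984 now; the buyer offers that and keeps 42.2016.
Round 2 (the seller proposes): the buyer can get 42.2016 next round, worth 0.79 × 42.2016 = 33.339264 now; the seller offers that and keeps 566.660736.
Round 1 (the buyer proposes): the seller can get 566.660736 next round, worth 0.96 × 566.660736 = 543.99430656 now, so the buyer offers 543.99430656, keeping 56.00569344.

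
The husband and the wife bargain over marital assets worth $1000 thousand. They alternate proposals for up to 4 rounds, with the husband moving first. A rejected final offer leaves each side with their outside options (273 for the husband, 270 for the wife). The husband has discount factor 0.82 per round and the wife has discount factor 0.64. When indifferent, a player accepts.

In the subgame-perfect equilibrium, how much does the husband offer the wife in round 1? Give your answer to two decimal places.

359.38

By backward induction:
Round 4 (the wife proposes): the husband gets 273 if talks fail, so the wife offers 273 and keeps 727.
Round 3 (the husband proposes): the wife can get 727 next round, worth 0.64 × 727 = 465.28 now. The husband offers 465.28 and keeps 1000 − 465.28 = 534.72.
Round 2 (the wife proposes): the husband can get 534.72 next round, worth 0.82 × 534.72 = 438.4704 now. The wife offers 438.4704 and keeps 1000 − 438.4704 = 561.5296.
Round 1 (the husband proposes): the wife can get 561.5296 next round, worth 0.64 × 561.5296 = 359.378944 now; the husband offers that and keeps 640.621056.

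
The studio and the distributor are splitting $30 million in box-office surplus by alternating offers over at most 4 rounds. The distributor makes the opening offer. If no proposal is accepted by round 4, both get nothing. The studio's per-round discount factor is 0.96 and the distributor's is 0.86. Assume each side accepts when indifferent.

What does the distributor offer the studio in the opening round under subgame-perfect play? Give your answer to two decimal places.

Solve by backward induction from round 4.
Round 4 (the studio proposes): the distributor will accept anything ≥ 0, so the studio offers 0 and keeps 30.
Round 3 (the distributor proposes): the studio can get 30 next round, worth 0.96 × 30 = 28.8 now, so the distributor offers 28.8, keeping 1.2.
Round 2 (the studio proposes): the distributor can get 1.2 next round, worth 0.86 × 1.2 = 1.032 now. The studio offers 1.032 and keeps 30 − 1.032 = 28.968.
Round 1 (the distributor proposes): the studio can get 28.968 next round, worth 0.96 × 28.968 = 27.80928 now; the distributor offers that and keeps 2.19072.

27.81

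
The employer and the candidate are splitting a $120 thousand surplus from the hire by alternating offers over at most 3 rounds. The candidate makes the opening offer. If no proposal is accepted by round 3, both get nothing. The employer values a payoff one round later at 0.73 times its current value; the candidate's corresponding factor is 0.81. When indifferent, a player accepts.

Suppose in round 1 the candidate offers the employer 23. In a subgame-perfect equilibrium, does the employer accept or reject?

Accept

Round 3 (the candidate proposes): the employer will accept anything ≥ 0, so the candidate offers 0 and keeps 120.
Round 2 (the employer proposes): the candidate can get 120 next round, worth 0.81 × 120 = 97.2 now; the employer offers that and keeps 22.8.
So by rejecting in round 1, the employer gets 22.8 next round, worth 0.73 × 22.8 = 16.644 now.
Offer 23 ≥ 16.644, so the employer accepts.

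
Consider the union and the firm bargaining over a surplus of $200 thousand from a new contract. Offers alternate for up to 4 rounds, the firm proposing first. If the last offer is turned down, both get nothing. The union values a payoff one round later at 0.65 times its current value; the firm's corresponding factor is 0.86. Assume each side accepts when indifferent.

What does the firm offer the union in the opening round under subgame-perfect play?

Round 4 (the union proposes): the firm will accept anything ≥ 0, so the union offers 0 and keeps 200.
Round 3 (the firm proposes): the union can get 200 next round, worth 0.65 × 200 = 130 now. The firm offers 130 and keeps 200 − 130 = 70.
Round 2 (the union proposes): the firm can get 70 next round, worth 0.86 × 70 = 60.2 now; the union offers that and keeps 139.8.
Round 1 (the firm proposes): the union can get 139.8 next round, worth 0.65 × 139.8 = 90.87 now. The firm offers 90.87 and keeps 200 − 90.87 = 109.13.

90.87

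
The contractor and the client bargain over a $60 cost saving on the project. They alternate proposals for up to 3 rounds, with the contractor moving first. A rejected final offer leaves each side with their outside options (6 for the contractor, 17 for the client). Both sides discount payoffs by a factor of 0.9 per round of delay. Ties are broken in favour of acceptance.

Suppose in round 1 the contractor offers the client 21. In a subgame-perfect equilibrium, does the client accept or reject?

Accept

Work out the client's continuation value if the offer is rejected.
Round 3 (the contractor proposes): the client gets 17 if talks fail, so the contractor offers 17 and keeps 43.
Round 2 (the client proposes): the contractor can get 43 next round, worth 0.9 × 43 = 38.7 now, so the client offers 38.7, keeping 21.3.
So by rejecting in round 1, the client gets 21.3 next round, worth 0.9 × 21.3 = 19.17 now.
Offer 21 ≥ 19.17, so the client accepts.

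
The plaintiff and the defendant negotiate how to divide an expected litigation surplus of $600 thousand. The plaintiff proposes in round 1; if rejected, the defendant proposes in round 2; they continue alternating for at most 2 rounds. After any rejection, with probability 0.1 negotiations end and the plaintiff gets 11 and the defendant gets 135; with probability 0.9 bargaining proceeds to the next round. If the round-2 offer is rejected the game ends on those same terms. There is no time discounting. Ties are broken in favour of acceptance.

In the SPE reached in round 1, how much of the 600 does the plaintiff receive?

Round 2 (the defendant proposes): the plaintiff gets 11 if talks fail, so the defendant offers 11 and keeps 589.
Round 1 (the plaintiff proposes): rejecting gives the defendant an expected 0.9 × 589 + 0.1 × 135 = 543.6; the plaintiff offers that and keeps 56.4.

56.4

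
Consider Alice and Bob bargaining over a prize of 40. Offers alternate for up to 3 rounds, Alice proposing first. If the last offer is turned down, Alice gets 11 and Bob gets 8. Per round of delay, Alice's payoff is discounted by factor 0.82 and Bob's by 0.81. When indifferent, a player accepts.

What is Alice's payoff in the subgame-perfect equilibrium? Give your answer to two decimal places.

28.85

Round 3 (Alice proposes): Bob gets 8 if talks fail, so Alice offers 8 and keeps 32.
Round 2 (Bob proposes): Alice can get 32 next round, worth 0.82 × 32 = 26.24 now; Bob offers that and keeps 13.76.
Round 1 (Alice proposes): Bob can get 13.76 next round, worth 0.81 × 13.76 = 11.1456 now; Alice offers that and keeps 28.8544.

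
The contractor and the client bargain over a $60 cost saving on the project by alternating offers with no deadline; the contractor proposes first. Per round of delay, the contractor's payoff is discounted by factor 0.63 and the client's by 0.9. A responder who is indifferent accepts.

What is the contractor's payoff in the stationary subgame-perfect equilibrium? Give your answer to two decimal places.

Let x be the contractor's share when the contractor proposes and y be the client's share when the client proposes.
The client accepts iff offered ≥ 0.9·y, so x = 60 − 0.9y. Symmetrically y = 60 − 0.63x.
Substituting: x = 60 − 0.9(60 − 0.63x), giving x(1 − 0.63·0.9) = 60(1 − 0.9).
So x = 60 × 0.1 / 0.433 ≈ 13.8568, and the client receives 60 − x ≈ 46.1432.

13.86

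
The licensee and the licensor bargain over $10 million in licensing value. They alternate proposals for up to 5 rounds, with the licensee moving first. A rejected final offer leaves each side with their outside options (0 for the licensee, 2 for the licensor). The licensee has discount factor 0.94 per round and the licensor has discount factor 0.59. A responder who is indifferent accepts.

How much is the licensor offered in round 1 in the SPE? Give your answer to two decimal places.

1.17

Round 5 (the licensee proposes): the licensor gets 2 if talks fail, so the licensee offers 2 and keeps 8.
Round 4 (the licensor proposes): the licensee can get 8 next round, worth 0.94 × 8 = 7.52 now; the licensor offers that and keeps 2.48.
Round 3 (the licensee proposes): the licensor can get 2.48 next round, worth 0.59 × 2.48 = 1.4632 now, so the licensee offers 1.4632, keeping 8.5368.
Round 2 (the licensor proposes): the licensee can get 8.5368 next round, worth 0.94 × 8.5368 = 8.024592 now; the licensor offers that and keeps 1.975408.
Round 1 (the licensee proposes): the licensor can get 1.975408 next round, worth 0.59 × 1.975408 = 1.16549072 now; the licensee offers that and keeps 8.83450928.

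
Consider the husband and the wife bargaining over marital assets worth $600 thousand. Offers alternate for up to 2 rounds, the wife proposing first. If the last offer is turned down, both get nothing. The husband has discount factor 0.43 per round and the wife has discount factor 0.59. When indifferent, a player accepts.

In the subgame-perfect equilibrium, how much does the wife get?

Round 2 (the husband proposes): the wife will accept anything ≥ 0, so the husband offers 0 and keeps 600.
Round 1 (the wife proposes): the husband can get 600 next round, worth 0.43 × 600 = 258 now. The wife offers 258 and keeps 600 − 258 = 342.

342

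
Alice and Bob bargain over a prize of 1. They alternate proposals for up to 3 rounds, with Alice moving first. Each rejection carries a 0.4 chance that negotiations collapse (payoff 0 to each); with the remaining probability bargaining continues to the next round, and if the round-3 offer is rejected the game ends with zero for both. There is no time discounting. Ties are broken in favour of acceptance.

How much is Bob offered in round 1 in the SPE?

0.24

By backward induction:
Round 3 (Alice proposes): rejection yields 0 for Bob; Alice offers 0 and keeps 1.
Round 2 (Bob proposes): rejecting gives Alice an expected 0.6 × 1 = 0.6; Bob offers that and keeps 0.4.
Round 1 (Alice proposes): rejecting gives Bob an expected 0.6 × 0.4 = 0.24. Alice offers 0.24 and keeps 1 − 0.24 = 0.76.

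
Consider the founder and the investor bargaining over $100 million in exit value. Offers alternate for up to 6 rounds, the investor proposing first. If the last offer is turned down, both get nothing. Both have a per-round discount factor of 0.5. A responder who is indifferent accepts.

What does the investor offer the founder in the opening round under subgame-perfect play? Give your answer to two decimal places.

34.38

Solve by backward induction from round 6.
Round 6 (the founder proposes): the investor will accept anything ≥ 0, so the founder offers 0 and keeps 100.
Round 5 (the investor proposes): the founder can get 100 next round, worth 0.5 × 100 = 50 now; the investor offers that and keeps 50.
Round 4 (the founder proposes): the investor can get 50 next round, worth 0.5 × 50 = 25 now; the founder offers that and keeps 75.
Round 3 (the investor proposes): the founder can get 75 next round, worth 0.5 × 75 = 37.5 now. The investor offers 37.5 and keeps 100 − 37.5 = 62.5.
Round 2 (the founder proposes): the investor can get 62.5 next round, worth 0.5 × 62.5 = 31.25 now; the founder offers that and keeps 68.75.
Round 1 (the investor proposes): the founder can get 68.75 next round, worth 0.5 × 68.75 = 34.375 now, so the investor offers 34.375, keeping 65.625.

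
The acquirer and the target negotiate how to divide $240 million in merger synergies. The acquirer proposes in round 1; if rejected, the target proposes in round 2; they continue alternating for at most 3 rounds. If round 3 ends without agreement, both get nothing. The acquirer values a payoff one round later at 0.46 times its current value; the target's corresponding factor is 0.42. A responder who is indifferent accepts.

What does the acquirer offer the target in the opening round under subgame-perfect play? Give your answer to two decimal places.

54.43

By backward induction:
Round 3 (the acquirer proposes): the target will accept anything ≥ 0, so the acquirer offers 0 and keeps 240.
Round 2 (the target proposes): the acquirer can get 240 next round, worth 0.46 × 240 = 110.4 now; the target offers that and keeps 129.6.
Round 1 (the acquirer proposes): the target can get 129.6 next round, worth 0.42 × 129.6 = 54.432 now; the acquirer offers that and keeps 185.568.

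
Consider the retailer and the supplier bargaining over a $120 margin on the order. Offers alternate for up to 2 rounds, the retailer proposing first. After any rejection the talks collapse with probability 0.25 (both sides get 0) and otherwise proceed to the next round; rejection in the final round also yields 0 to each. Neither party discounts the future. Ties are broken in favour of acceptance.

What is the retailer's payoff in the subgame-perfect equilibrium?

30

Round 2 (the supplier proposes): the retailer will accept anything ≥ 0, so the supplier offers 0 and keeps 120.
Round 1 (the retailer proposes): rejecting gives the supplier an expected 0.75 × 120 = 90, so the retailer offers 90, keeping 30.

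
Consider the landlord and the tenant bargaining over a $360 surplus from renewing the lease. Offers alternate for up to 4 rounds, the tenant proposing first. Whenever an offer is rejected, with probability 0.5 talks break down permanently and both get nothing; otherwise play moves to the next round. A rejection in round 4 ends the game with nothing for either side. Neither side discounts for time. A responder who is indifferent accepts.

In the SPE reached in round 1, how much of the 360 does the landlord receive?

Round 4 (the landlord proposes): rejection yields 0 for the tenant; the landlord offers 0 and keeps 360.
Round 3 (the tenant proposes): rejecting gives the landlord an expected 0.5 × 360 = 180; the tenant offers that and keeps 180.
Round 2 (the landlord proposes): rejecting gives the tenant an expected 0.5 × 180 = 90; the landlord offers that and keeps 270.
Round 1 (the tenant proposes): rejecting gives the landlord an expected 0.5 × 270 = 135. The tenant offers 135 and keeps 360 − 135 = 225.

135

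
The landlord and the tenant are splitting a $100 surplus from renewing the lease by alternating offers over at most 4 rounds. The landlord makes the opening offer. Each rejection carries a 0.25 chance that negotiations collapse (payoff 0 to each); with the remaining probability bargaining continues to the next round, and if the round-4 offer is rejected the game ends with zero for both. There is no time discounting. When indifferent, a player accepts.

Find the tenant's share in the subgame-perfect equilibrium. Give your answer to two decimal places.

Round 4 (the tenant proposes): the landlord will accept anything ≥ 0, so the tenant offers 0 and keeps 100.
Round 3 (the landlord proposes): rejecting gives the tenant an expected 0.75 × 100 = 75, so the landlord offers 75, keeping 25.
Round 2 (the tenant proposes): rejecting gives the landlord an expected 0.75 × 25 = 18.75. The tenant offers 18.75 and keeps 100 − 18.75 = 81.25.
Round 1 (the landlord proposes): rejecting gives the tenant an expected 0.75 × 81.25 = 60.9375. The landlord offers 60.9375 and keeps 100 − 60.9375 = 39.0625.

60.94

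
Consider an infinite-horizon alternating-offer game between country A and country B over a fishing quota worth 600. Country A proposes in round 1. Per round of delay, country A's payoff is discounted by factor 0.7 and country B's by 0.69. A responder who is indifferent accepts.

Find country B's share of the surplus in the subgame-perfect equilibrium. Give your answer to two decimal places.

In a stationary SPE each proposer offers the other exactly their discounted continuation value.
If country A keeps x when proposing and country B keeps y when proposing, then x = 600 − 0.69y and y = 600 − 0.7x.
Solving: x = 600(1 − 0.69) / (1 − 0.7·0.69) = 186 / 0.517 ≈ 359.7679.
Country B gets 600 − 359.7679 ≈ 240.2321.

240.23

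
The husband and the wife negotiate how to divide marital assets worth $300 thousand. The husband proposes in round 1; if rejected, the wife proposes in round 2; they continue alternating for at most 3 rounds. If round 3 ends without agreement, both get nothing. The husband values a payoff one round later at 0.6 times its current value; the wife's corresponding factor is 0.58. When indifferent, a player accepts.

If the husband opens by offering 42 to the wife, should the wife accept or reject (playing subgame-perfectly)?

Reject

Work out the wife's continuation value if the offer is rejected.
Round 3 (the husband proposes): the wife will accept anything ≥ 0, so the husband offers 0 and keeps 300.
Round 2 (the wife proposes): the husband can get 300 next round, worth 0.6 × 300 = 180 now; the wife offers that and keeps 120.
So by rejecting in round 1, the wife gets 120 next round, worth 0.58 × 120 = 69.6 now.
Offer 42 < 69.6, so the wife rejects.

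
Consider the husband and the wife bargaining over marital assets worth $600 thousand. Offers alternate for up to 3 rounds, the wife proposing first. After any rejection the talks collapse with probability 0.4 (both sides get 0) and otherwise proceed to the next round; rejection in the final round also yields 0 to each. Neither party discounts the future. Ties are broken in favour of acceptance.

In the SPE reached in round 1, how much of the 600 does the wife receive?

By backward induction:
Round 3 (the wife proposes): the husband will accept anything ≥ 0, so the wife offers 0 and keeps 600.
Round 2 (the husband proposes): rejecting gives the wife an expected 0.6 × 600 = 360, so the husband offers 360, keeping 240.
Round 1 (the wife proposes): rejecting gives the husband an expected 0.6 × 240 = 144. The wife offers 144 and keeps 600 − 144 = 456.

456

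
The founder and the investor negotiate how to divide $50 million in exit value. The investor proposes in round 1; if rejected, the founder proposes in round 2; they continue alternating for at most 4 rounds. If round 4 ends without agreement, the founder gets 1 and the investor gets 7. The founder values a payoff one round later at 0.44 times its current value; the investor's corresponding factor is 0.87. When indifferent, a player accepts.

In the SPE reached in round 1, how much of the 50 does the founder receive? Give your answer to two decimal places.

Solve by backward induction from round 4.
Round 4 (the founder proposes): the investor gets 7 if talks fail, so the founder offers 7 and keeps 43.
Round 3 (the investor proposes): the founder can get 43 next round, worth 0.44 × 43 = 18.92 now. The investor offers 18.92 and keeps 50 − 18.92 = 31.08.
Round 2 (the founder proposes): the investor can get 31.08 next round, worth 0.87 × 31.08 = 27.0396 now; the founder offers that and keeps 22.9604.
Round 1 (the investor proposes): the founder can get 22.9604 next round, worth 0.44 × 22.9604 = 10.102576 now; the investor offers that and keeps 39.897424.

10.10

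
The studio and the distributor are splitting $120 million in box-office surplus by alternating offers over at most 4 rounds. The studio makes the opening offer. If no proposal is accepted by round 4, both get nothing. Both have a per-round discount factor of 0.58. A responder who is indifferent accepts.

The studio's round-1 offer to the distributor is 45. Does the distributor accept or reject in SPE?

Round 4 (the distributor proposes): rejection yields 0 for the studio; the distributor offers 0 and keeps 120.
Round 3 (the studio proposes): the distributor can get 120 next round, worth 0.58 × 120 = 69.6 now. The studio offers 69.6 and keeps 120 − 69.6 = 50.4.
Round 2 (the distributor proposes): the studio can get 50.4 next round, worth 0.58 × 50.4 = 29.232 now; the distributor offers that and keeps 90.768.
So by rejecting in round 1, the distributor gets 90.768 next round, worth 0.58 × 90.768 = 52.64544 now.
Offer 45 < 52.64544, so the distributor rejects.

Reject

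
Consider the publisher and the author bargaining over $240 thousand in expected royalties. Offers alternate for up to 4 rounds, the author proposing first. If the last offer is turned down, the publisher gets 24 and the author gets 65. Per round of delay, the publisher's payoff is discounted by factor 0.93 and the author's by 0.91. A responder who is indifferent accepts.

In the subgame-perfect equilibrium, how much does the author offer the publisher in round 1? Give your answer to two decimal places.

157.82

Round 4 (the publisher proposes): the author gets 65 if talks fail, so the publisher offers 65 and keeps 175.
Round 3 (the author proposes): the publisher can get 175 next round, worth 0.93 × 175 = 162.75 now, so the author offers 162.75, keeping 77.25.
Round 2 (the publisher proposes): the author can get 77.25 next round, worth 0.91 × 77.25 = 70.2975 now. The publisher offers 70.2975 and keeps 240 − 70.2975 = 169.7025.
Round 1 (the author proposes): the publisher can get 169.7025 next round, worth 0.93 × 169.7025 = 157.823325 now, so the author offers 157.823325, keeping 82.176675.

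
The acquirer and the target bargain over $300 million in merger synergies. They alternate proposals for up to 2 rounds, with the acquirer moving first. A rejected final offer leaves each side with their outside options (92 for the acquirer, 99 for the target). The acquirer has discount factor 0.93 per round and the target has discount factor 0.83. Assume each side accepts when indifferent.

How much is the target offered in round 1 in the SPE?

172.64

Round 2 (the target proposes): the acquirer gets 92 if talks fail, so the target offers 92 and keeps 208.
Round 1 (the acquirer proposes): the target can get 208 next round, worth 0.83 × 208 = 172.64 now; the acquirer offers that and keeps 127.36.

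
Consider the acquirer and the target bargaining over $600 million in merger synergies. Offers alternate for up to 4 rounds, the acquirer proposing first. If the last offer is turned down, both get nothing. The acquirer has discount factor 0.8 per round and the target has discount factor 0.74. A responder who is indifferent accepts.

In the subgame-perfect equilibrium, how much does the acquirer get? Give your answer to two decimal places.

248.35

Round 4 (the target proposes): rejection yields 0 for the acquirer; the target offers 0 and keeps 600.
Round 3 (the acquirer proposes): the target can get 600 next round, worth 0.74 × 600 = 444 now; the acquirer offers that and keeps 156.
Round 2 (the target proposes): the acquirer can get 156 next round, worth 0.8 × 156 = 124.8 now, so the target offers 124.8, keeping 475.2.
Round 1 (the acquirer proposes): the target can get 475.2 next round, worth 0.74 × 475.2 = 351.648 now, so the acquirer offers 351.648, keeping 248.352.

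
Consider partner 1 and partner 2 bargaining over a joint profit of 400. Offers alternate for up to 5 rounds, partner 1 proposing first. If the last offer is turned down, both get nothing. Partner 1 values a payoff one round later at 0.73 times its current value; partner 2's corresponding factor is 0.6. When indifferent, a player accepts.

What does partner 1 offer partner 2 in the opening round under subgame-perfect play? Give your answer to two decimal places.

Round 5 (partner 1 proposes): rejection yields 0 for partner 2; partner 1 offers 0 and keeps 400.
Round 4 (partner 2 proposes): partner 1 can get 400 next round, worth 0.73 × 400 = 292 now. Partner 2 offers 292 and keeps 400 − 292 = 108.
Round 3 (partner 1 proposes): partner 2 can get 108 next round, worth 0.6 × 108 = 64.8 now, so partner 1 offers 64.8, keeping 335.2.
Round 2 (partner 2 proposes): partner 1 can get 335.2 next round, worth 0.73 × 335.2 = 244.696 now; partner 2 offers that and keeps 155.304.
Round 1 (partner 1 proposes): partner 2 can get 155.304 next round, worth 0.6 × 155.304 = 93.1824 now. Partner 1 offers 93.1824 and keeps 400 − 93.1824 = 306.8176.

93.18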